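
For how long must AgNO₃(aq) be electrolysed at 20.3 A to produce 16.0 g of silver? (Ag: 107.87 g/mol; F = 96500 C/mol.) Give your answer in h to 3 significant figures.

0.196 h

n(Ag) = 16.0 / 107.87 = 0.1483 mol
Ag⁺ + e⁻ → Ag, so n(e⁻) = 0.1483 mol
Q = 0.1483 × 96500 = 14310 C
t = Q / I = 14310 / 20.3 = 704.9 s = 0.196 h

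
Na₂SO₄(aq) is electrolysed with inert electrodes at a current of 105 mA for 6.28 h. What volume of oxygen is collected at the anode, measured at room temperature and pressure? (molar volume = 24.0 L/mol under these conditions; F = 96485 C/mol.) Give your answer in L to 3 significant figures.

Q = 0.105 A × 22608 s = 2374 C
Moles of electrons = 2374 / 96485 = 0.02460 mol
2H₂O → O₂ + 4H⁺ + 4e⁻, so n(O₂) = 0.02460 / 4 = 0.006150 mol
V = 0.006150 × 24.0 = 0.1476 L

0.148 L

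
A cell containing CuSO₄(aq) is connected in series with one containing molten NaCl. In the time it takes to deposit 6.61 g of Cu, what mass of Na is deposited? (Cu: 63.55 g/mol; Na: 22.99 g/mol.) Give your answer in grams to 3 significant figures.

4.78 g

n(Cu) = 6.61 / 63.55 = 0.1040 mol
Cu²⁺ + 2e⁻ → Cu, so n(e⁻) = 2 × 0.1040 = 0.2080 mol
The cells are in series, so the same charge (and hence the same n(e⁻) = 0.2080 mol) passes through both.
Na⁺ + e⁻ → Na, so n(Na) = 0.2080 mol
m(Na) = 0.2080 × 22.99 = 4.78 g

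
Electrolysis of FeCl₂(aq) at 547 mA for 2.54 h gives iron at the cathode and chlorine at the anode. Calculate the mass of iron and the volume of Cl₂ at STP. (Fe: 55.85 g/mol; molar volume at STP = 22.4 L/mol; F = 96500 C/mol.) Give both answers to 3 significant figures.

Q = 0.547 × 9144 = 5002 C; n(e⁻) = 5002 / 96500 = 0.05183 mol
Cathode: Fe²⁺ + 2e⁻ → Fe → n(Fe) = 0.05183/2 = 0.02592 mol → 1.45 g
Anode: 2Cl⁻ → Cl₂ + 2e⁻ → n(Cl₂) = 0.05183/2 = 0.02592 mol → 0.581 L

1.45 g Fe; 0.581 L Cl₂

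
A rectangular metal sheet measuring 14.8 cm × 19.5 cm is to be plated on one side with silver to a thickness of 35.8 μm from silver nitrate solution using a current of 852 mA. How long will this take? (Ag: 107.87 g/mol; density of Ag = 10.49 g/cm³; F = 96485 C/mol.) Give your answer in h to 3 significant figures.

3.16 h

Plated area = 14.8 × 19.5 = 288.6 cm²
Volume = 288.6 × 35.8×10⁻⁴ cm = 1.033 cm³
m(Ag) = 1.033 × 10.49 = 10.84 g
n(Ag) = 10.84 / 107.87 = 0.1005 mol; n(e⁻) = 0.1005 mol
Q = 0.1005 × 96485 = 9697 C
t = 9697 / 0.852 = 11380 s = 3.16 h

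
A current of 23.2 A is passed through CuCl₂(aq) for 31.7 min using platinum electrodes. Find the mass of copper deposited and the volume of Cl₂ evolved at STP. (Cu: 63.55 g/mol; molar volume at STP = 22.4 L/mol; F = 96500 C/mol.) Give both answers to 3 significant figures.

14.5 g Cu; 5.12 L Cl₂

Q = 23.2 × 1902 = 44130 C; n(e⁻) = 44130 / 96500 = 0.4573 mol
Cathode: Cu²⁺ + 2e⁻ → Cu → n(Cu) = 0.4573/2 = 0.2287 mol → 14.5 g
Anode: 2Cl⁻ → Cl₂ + 2e⁻ → n(Cl₂) = 0.4573/2 = 0.2287 mol → 5.12 L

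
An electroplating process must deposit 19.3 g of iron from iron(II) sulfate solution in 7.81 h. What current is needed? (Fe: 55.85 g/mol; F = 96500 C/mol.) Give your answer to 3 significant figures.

2.37 A

n(Fe) = 19.3 / 55.85 = 0.3456 mol
Fe²⁺ + 2e⁻ → Fe, so n(e⁻) = 2 × 0.3456 = 0.6912 mol
Q = 0.6912 × 96500 = 66700 C
I = Q / t = 66700 / 28116 s = 2.37 A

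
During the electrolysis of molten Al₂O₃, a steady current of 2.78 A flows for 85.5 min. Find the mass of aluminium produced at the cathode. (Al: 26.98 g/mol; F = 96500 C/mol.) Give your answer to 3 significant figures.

Charge passed = 2.78 × 5130 = 14260 C
n(e⁻) = Q/F = 14260/96500 = 0.1478 mol
Al³⁺ + 3e⁻ → Al, so n(Al) = 0.1478 / 3 = 0.04927 mol
m = 0.04927 × 26.98 = 1.33 g

1.33 g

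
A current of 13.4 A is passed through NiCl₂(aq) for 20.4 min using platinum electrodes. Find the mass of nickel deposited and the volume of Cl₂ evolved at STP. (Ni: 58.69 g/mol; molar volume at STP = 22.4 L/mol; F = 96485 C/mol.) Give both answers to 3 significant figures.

4.99 g Ni; 1.90 L Cl₂

Q = 13.4 × 1224 = 16400 C; n(e⁻) = 16400 / 96485 = 0.1700 mol
Cathode: Ni²⁺ + 2e⁻ → Ni → n(Ni) = 0.1700/2 = 0.08500 mol → 4.99 g
Anode: 2Cl⁻ → Cl₂ + 2e⁻ → n(Cl₂) = 0.1700/2 = 0.08500 mol → 1.90 L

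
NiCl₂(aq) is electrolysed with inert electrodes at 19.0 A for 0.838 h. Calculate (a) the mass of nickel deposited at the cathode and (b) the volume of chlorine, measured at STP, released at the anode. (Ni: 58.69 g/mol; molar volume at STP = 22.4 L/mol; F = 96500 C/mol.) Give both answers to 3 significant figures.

Q = 19.0 × 3016.8 = 57320 C; n(e⁻) = 57320 / 96500 = 0.5940 mol
Cathode: Ni²⁺ + 2e⁻ → Ni → n(Ni) = 0.5940/2 = 0.2970 mol → 17.4 g
Anode: 2Cl⁻ → Cl₂ + 2e⁻ → n(Cl₂) = 0.5940/2 = 0.2970 mol → 6.65 L

17.4 g Ni; 6.65 L Cl₂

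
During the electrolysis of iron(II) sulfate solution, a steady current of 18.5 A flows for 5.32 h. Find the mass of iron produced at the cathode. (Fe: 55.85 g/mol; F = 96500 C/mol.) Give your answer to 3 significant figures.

103 g

Q = It = 18.5 × 19152 = 3.543×10^5 C
Moles of electrons = 3.543×10^5 / 96500 = 3.672 mol
Fe²⁺ + 2e⁻ → Fe, so n(Fe) = 3.672 / 2 = 1.836 mol
m = 1.836 × 55.85 = 103 g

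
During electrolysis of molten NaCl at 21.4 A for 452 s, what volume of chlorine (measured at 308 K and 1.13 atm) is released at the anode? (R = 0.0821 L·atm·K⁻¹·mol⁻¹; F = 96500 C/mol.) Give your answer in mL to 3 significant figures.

1120 mL

Charge passed = 21.4 × 452 = 9673 C
n(e⁻) = 9673 / 96500 = 0.1002 mol
2Cl⁻ → Cl₂ + 2e⁻, so n(Cl₂) = 0.1002 / 2 = 0.05010 mol
V = nRT/P = 0.05010 × 0.0821 × 308 / 1.13 = 1.121 L
= 1120 mL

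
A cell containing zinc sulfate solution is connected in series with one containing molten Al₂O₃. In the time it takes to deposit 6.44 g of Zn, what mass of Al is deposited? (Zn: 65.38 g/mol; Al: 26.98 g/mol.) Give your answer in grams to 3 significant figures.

1.77 g

n(Zn) = 6.44 / 65.38 = 0.09850 mol
Zn²⁺ + 2e⁻ → Zn, so n(e⁻) = 2 × 0.09850 = 0.1970 mol
Same current for the same time ⇒ same n(e⁻) = 0.1970 mol in both cells.
Al³⁺ + 3e⁻ → Al, so n(Al) = 0.1970 / 3 = 0.06567 mol
m(Al) = 0.06567 × 26.98 = 1.77 g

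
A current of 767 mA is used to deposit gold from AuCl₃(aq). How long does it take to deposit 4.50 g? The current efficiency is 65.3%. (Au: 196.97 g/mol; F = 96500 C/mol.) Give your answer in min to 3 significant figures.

n(Au) = 4.50 / 196.97 = 0.02285 mol
Au³⁺ + 3e⁻ → Au, so n(e⁻) = 3 × 0.02285 = 0.06855 mol
Q = 0.06855 × 96500 / 0.653 = 10130 C
t = Q / I = 10130 / 0.767 = 13210 s = 220 min

220 min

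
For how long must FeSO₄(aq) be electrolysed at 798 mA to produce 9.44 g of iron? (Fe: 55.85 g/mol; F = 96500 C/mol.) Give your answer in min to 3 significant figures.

681 min

n(Fe) = 9.44 / 55.85 = 0.1690 mol
Fe²⁺ + 2e⁻ → Fe, so n(e⁻) = 2 × 0.1690 = 0.3380 mol
Q = 0.3380 × 96500 = 32620 C
t = Q / I = 32620 / 0.798 = 40880 s = 681 min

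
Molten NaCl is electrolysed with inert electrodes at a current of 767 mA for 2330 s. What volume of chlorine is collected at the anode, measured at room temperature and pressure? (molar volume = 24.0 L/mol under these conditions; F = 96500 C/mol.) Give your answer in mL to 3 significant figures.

222 mL

Charge passed = 0.767 × 2330 = 1787 C
n(e⁻) = 1787 / 96500 = 0.01852 mol
2Cl⁻ → Cl₂ + 2e⁻, so n(Cl₂) = 0.01852 / 2 = 0.009260 mol
V = 0.009260 × 24.0 = 0.2222 L
= 222 mL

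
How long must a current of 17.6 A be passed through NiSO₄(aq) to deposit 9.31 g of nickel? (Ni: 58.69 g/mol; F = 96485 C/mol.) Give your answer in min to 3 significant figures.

n(Ni) = 9.31 / 58.69 = 0.1586 mol
Ni²⁺ + 2e⁻ → Ni, so n(e⁻) = 2 × 0.1586 = 0.3172 mol
Q = 0.3172 × 96485 = 30610 C
t = Q / I = 30610 / 17.6 = 1739 s = 29.0 min

29.0 min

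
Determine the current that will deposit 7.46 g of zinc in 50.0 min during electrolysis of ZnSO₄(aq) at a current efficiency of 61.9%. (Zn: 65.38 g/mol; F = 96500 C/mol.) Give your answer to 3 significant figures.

n(Zn) = 7.46 / 65.38 = 0.1141 mol
Zn²⁺ + 2e⁻ → Zn, so n(e⁻) = 2 × 0.1141 = 0.2282 mol
Q = 0.2282 × 96500 / 0.619 = 35580 C
I = Q / t = 35580 / 3000 s = 11.9 A

11.9 A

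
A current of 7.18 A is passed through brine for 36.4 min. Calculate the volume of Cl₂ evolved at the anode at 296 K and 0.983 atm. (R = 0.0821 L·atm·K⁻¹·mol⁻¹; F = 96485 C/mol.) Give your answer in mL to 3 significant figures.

Charge passed = 7.18 × 2184 = 15680 C
n(e⁻) = Q/F = 15680/96485 = 0.1625 mol
2Cl⁻ → Cl₂ + 2e⁻, so n(Cl₂) = 0.1625 / 2 = 0.08125 mol
V = nRT/P = 0.08125 × 0.0821 × 296 / 0.983 = 2.009 L
= 2010 mL

2010 mL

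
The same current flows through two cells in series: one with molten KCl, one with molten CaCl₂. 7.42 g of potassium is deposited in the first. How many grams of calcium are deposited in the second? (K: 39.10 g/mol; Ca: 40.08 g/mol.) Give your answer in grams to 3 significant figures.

3.80 g

n(K) = 7.42 / 39.10 = 0.1898 mol
K⁺ + e⁻ → K, so n(e⁻) = 0.1898 mol
In series, the same 0.1898 mol of electrons flows through the second cell.
Ca²⁺ + 2e⁻ → Ca, so n(Ca) = 0.1898 / 2 = 0.09490 mol
m(Ca) = 0.09490 × 40.08 = 3.80 g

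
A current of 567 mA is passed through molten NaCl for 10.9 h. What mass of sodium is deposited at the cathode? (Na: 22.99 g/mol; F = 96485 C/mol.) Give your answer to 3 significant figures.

5.30 g

Charge passed = 0.567 × 39240 = 22250 C
n(e⁻) = 22250 / 96485 = 0.2306 mol
Na⁺ + e⁻ → Na, so n(Na) = 0.2306 mol
m = 0.2306 × 22.99 = 5.30 g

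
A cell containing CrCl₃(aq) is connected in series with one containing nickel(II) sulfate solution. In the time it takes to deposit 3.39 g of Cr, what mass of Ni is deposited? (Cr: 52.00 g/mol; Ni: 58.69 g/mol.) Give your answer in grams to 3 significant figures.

5.74 g

n(Cr) = 3.39 / 52.00 = 0.06519 mol
Cr³⁺ + 3e⁻ → Cr, so n(e⁻) = 3 × 0.06519 = 0.1956 mol
Since the cells are in series, n(e⁻) in the Ni cell is also 0.1956 mol.
Ni²⁺ + 2e⁻ → Ni, so n(Ni) = 0.1956 / 2 = 0.09780 mol
m(Ni) = 0.09780 × 58.69 = 5.74 g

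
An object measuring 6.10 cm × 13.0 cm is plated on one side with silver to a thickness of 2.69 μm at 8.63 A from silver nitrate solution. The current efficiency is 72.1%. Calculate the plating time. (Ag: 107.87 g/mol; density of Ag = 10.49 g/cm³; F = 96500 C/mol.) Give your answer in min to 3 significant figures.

0.536 min

Plated area = 6.10 × 13.0 = 79.30 cm²
Volume = 79.30 × 2.69×10⁻⁴ cm = 0.02133 cm³
m(Ag) = 0.02133 × 10.49 = 0.2238 g
n(Ag) = 0.2238 / 107.87 = 0.002075 mol; n(e⁻) = 0.002075 mol
Q = 0.002075 × 96500 / 0.721 = 277.7 C
t = 277.7 / 8.63 = 32.18 s = 0.536 min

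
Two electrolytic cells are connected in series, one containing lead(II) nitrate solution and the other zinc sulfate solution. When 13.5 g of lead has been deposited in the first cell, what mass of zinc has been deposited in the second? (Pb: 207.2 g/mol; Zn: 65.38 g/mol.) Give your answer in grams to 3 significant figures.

n(Pb) = 13.5 / 207.2 = 0.06515 mol
Pb²⁺ + 2e⁻ → Pb, so n(e⁻) = 2 × 0.06515 = 0.1303 mol
Same current for the same time ⇒ same n(e⁻) = 0.1303 mol in both cells.
Zn²⁺ + 2e⁻ → Zn, so n(Zn) = 0.1303 / 2 = 0.06515 mol
m(Zn) = 0.06515 × 65.38 = 4.26 g

4.26 g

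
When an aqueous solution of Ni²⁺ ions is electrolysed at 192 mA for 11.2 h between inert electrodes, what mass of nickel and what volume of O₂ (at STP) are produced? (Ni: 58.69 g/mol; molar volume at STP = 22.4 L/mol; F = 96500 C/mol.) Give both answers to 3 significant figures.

2.35 g Ni; 0.449 L O₂

Q = 0.192 × 40320 = 7741 C; n(e⁻) = 7741 / 96500 = 0.08022 mol
Cathode: Ni²⁺ + 2e⁻ → Ni → n(Ni) = 0.08022/2 = 0.04011 mol → 2.35 g
Anode: 2H₂O → O₂ + 4H⁺ + 4e⁻ → n(O₂) = 0.08022/4 = 0.02006 mol → 0.449 L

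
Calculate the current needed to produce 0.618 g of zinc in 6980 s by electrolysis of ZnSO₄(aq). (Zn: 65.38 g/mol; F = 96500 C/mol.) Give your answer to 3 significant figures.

n(Zn) = 0.618 / 65.38 = 0.009452 mol
Zn²⁺ + 2e⁻ → Zn, so n(e⁻) = 2 × 0.009452 = 0.01890 mol
Q = 0.01890 × 96500 = 1824 C
I = Q / t = 1824 / 6980 s = 0.261 A

0.261 A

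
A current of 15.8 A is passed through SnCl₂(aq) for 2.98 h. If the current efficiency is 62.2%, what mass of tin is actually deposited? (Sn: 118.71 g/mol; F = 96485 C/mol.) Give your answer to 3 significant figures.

64.9 g

Q = 15.8 × 10728 = 1.695×10^5 C
n(e⁻) = 1.695×10^5 / 96485 = 1.757 mol
Sn²⁺ + 2e⁻ → Sn, so theoretical m(Sn) = 0.8785 × 118.71 = 104.3 g
Actual mass = 62.2% × 104.3 = 64.9 g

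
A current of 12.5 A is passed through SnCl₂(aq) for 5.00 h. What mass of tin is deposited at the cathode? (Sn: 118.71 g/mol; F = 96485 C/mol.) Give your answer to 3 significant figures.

138 g

Charge passed = 12.5 × 18000 = 2.250×10^5 C
n(e⁻) = 2.250×10^5 / 96485 = 2.332 mol
Sn²⁺ + 2e⁻ → Sn, so n(Sn) = 2.332 / 2 = 1.166 mol
m = 1.166 × 118.71 = 138 g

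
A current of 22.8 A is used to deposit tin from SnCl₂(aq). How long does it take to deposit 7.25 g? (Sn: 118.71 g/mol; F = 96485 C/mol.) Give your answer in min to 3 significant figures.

8.61 min

n(Sn) = 7.25 / 118.71 = 0.06107 mol
Sn²⁺ + 2e⁻ → Sn, so n(e⁻) = 2 × 0.06107 = 0.1221 mol
Q = 0.1221 × 96485 = 11780 C
t = Q / I = 11780 / 22.8 = 516.7 s = 8.61 min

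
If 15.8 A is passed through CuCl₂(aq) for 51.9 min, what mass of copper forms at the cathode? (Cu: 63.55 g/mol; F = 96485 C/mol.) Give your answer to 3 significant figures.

Q = It = 15.8 × 3114 = 49200 C
n(e⁻) = 49200 / 96485 = 0.5099 mol
Cu²⁺ + 2e⁻ → Cu, so n(Cu) = 0.5099 / 2 = 0.2550 mol
m = 0.2550 × 63.55 = 16.2 g

16.2 g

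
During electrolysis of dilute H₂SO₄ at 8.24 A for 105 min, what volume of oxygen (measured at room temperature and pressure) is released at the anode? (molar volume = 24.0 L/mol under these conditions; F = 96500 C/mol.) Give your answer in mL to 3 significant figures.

Charge passed = 8.24 × 6300 = 51910 C
n(e⁻) = Q/F = 51910/96500 = 0.5379 mol
2H₂O → O₂ + 4H⁺ + 4e⁻, so n(O₂) = 0.5379 / 4 = 0.1345 mol
V = 0.1345 × 24.0 = 3.228 L
= 3230 mL

3230 mL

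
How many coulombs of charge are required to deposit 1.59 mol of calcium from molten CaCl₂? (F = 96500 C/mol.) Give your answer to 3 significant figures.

3.07×10^5 C

Ca²⁺ + 2e⁻ → Ca, so n(e⁻) = 2 × 1.59 = 3.180 mol
Q = 3.180 × 96500 = 3.069×10^5 C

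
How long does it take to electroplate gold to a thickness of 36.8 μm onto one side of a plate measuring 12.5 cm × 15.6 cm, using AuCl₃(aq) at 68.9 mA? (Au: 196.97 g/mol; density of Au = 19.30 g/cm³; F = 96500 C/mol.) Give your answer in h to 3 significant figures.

82.1 h

Plated area = 12.5 × 15.6 = 195.0 cm²
Volume = 195.0 × 36.8×10⁻⁴ cm = 0.7176 cm³
m(Au) = 0.7176 × 19.30 = 13.85 g
n(Au) = 13.85 / 196.97 = 0.07032 mol; n(e⁻) = 3 × 0.07032 = 0.2110 mol
Q = 0.2110 × 96500 = 20360 C
t = 20360 / 0.0689 = 2.955×10^5 s = 82.1 h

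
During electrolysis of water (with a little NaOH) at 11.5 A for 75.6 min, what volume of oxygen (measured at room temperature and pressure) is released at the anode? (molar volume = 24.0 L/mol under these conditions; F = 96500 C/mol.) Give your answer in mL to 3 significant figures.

3240 mL

Charge passed = 11.5 × 4536 = 52160 C
n(e⁻) = Q/F = 52160/96500 = 0.5405 mol
2H₂O → O₂ + 4H⁺ + 4e⁻, so n(O₂) = 0.5405 / 4 = 0.1351 mol
V = 0.1351 × 24.0 = 3.242 L
= 3240 mL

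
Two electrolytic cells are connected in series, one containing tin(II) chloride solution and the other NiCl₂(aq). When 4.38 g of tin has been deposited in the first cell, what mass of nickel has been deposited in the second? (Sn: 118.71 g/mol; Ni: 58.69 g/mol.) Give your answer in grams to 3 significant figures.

n(Sn) = 4.38 / 118.71 = 0.03690 mol
Sn²⁺ + 2e⁻ → Sn, so n(e⁻) = 2 × 0.03690 = 0.07380 mol
Same current for the same time ⇒ same n(e⁻) = 0.07380 mol in both cells.
Ni²⁺ + 2e⁻ → Ni, so n(Ni) = 0.07380 / 2 = 0.03690 mol
m(Ni) = 0.03690 × 58.69 = 2.17 g

2.17 g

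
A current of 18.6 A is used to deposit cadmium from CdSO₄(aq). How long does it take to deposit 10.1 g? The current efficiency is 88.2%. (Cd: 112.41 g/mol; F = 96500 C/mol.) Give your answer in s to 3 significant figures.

1060 s

n(Cd) = 10.1 / 112.41 = 0.08985 mol
Cd²⁺ + 2e⁻ → Cd, so n(e⁻) = 2 × 0.08985 = 0.1797 mol
Q = 0.1797 × 96500 / 0.882 = 19660 C
t = Q / I = 19660 / 18.6 = 1057 s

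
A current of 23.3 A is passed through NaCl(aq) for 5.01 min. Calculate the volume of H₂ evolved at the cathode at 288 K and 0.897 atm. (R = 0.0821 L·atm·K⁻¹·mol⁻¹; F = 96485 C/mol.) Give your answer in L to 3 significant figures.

0.957 L

Q = 23.3 A × 300.6 s = 7004 C
n(e⁻) = Q/F = 7004/96485 = 0.07259 mol
2H⁺ + 2e⁻ → H₂, so n(H₂) = 0.07259 / 2 = 0.03630 mol
V = nRT/P = 0.03630 × 0.0821 × 288 / 0.897 = 0.9569 L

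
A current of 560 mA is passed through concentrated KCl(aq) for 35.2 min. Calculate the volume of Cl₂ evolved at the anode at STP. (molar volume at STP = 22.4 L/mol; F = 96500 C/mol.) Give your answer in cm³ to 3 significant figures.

Charge passed = 0.560 × 2112 = 1183 C
Moles of electrons = 1183 / 96500 = 0.01226 mol
2Cl⁻ → Cl₂ + 2e⁻, so n(Cl₂) = 0.01226 / 2 = 0.006130 mol
V = 0.006130 × 22.4 = 0.1373 L
= 137 cm³

137 cm³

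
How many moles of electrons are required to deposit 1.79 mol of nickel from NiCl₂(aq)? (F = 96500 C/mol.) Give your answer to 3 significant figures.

3.58 mol

Ni²⁺ + 2e⁻ → Ni, so n(e⁻) = 2 × 1.79 = 3.580 mol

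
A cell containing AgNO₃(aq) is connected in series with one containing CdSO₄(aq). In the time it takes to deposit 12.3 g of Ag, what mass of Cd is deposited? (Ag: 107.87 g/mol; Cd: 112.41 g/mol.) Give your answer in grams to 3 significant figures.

n(Ag) = 12.3 / 107.87 = 0.1140 mol
Ag⁺ + e⁻ → Ag, so n(e⁻) = 0.1140 mol
Since the cells are in series, n(e⁻) in the Cd cell is also 0.1140 mol.
Cd²⁺ + 2e⁻ → Cd, so n(Cd) = 0.1140 / 2 = 0.05700 mol
m(Cd) = 0.05700 × 112.41 = 6.41 g

6.41 g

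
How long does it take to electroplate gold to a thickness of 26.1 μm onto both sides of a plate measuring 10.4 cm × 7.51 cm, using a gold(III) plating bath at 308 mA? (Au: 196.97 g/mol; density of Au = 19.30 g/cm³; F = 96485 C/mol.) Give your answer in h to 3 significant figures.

10.4 h

Plated area = 2 × 10.4 × 7.51 = 156.2 cm²
Volume = 156.2 × 26.1×10⁻⁴ cm = 0.4077 cm³
m(Au) = 0.4077 × 19.30 = 7.869 g
n(Au) = 7.869 / 196.97 = 0.03995 mol; n(e⁻) = 3 × 0.03995 = 0.1199 mol
Q = 0.1199 × 96485 = 11570 C
t = 11570 / 0.308 = 37560 s = 10.4 h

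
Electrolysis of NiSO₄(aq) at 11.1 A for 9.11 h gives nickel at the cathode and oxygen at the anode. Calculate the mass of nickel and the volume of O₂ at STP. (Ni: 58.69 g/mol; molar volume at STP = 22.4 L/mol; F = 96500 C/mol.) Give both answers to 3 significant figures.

Q = 11.1 × 32796 = 3.640×10^5 C; n(e⁻) = 3.640×10^5 / 96500 = 3.772 mol
Cathode: Ni²⁺ + 2e⁻ → Ni → n(Ni) = 3.772/2 = 1.886 mol → 111 g
Anode: 2H₂O → O₂ + 4H⁺ + 4e⁻ → n(O₂) = 3.772/4 = 0.9430 mol → 21.1 L

111 g Ni; 21.1 L O₂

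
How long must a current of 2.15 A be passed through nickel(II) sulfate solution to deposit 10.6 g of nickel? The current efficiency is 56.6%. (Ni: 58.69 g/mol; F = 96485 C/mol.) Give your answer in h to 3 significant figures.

7.96 h

n(Ni) = 10.6 / 58.69 = 0.1806 mol
Ni²⁺ + 2e⁻ → Ni, so n(e⁻) = 2 × 0.1806 = 0.3612 mol
Q = 0.3612 × 96485 / 0.566 = 61570 C
t = Q / I = 61570 / 2.15 = 28640 s = 7.96 h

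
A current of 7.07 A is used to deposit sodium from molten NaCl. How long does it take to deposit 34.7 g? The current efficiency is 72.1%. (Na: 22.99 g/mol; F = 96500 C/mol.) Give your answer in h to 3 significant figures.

7.94 h

n(Na) = 34.7 / 22.99 = 1.509 mol
Na⁺ + e⁻ → Na, so n(e⁻) = 1.509 mol
Q = 1.509 × 96500 / 0.721 = 2.020×10^5 C
t = Q / I = 2.020×10^5 / 7.07 = 28570 s = 7.94 h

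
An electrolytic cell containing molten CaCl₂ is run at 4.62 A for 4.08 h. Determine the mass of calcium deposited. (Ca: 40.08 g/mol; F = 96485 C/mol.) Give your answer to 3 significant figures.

Q = It = 4.62 × 14688 = 67860 C
Moles of electrons = 67860 / 96485 = 0.7033 mol
Ca²⁺ + 2e⁻ → Ca, so n(Ca) = 0.7033 / 2 = 0.3517 mol
m = 0.3517 × 40.08 = 14.1 g

14.1 g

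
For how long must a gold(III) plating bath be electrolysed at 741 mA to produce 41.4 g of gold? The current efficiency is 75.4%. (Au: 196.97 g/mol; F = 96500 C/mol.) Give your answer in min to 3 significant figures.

1820 min

n(Au) = 41.4 / 196.97 = 0.2102 mol
Au³⁺ + 3e⁻ → Au, so n(e⁻) = 3 × 0.2102 = 0.6306 mol
Q = 0.6306 × 96500 / 0.754 = 80710 C
t = Q / I = 80710 / 0.741 = 1.089×10^5 s = 1820 min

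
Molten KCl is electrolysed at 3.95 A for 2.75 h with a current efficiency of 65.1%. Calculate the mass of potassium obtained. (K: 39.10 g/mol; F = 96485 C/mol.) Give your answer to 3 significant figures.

10.3 g

Q = 3.95 × 9900 = 39110 C
n(e⁻) = 39110 / 96485 = 0.4053 mol
K⁺ + e⁻ → K, so theoretical m(K) = 0.4053 × 39.10 = 15.85 g
Actual mass = 65.1% × 15.85 = 10.3 g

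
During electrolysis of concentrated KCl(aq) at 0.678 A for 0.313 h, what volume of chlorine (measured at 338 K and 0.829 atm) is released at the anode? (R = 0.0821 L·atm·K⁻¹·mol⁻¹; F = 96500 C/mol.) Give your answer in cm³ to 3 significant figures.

Charge passed = 0.678 × 1126.8 = 764.0 C
Moles of electrons = 764.0 / 96500 = 0.007917 mol
2Cl⁻ → Cl₂ + 2e⁻, so n(Cl₂) = 0.007917 / 2 = 0.003959 mol
V = nRT/P = 0.003959 × 0.0821 × 338 / 0.829 = 0.1325 L
= 133 cm³

133 cm³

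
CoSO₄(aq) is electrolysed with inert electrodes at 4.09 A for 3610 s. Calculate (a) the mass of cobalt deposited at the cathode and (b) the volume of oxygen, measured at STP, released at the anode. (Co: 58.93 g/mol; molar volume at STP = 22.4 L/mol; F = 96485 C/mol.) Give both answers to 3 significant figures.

Q = 4.09 × 3610 = 14760 C; n(e⁻) = 14760 / 96485 = 0.1530 mol
Cathode: Co²⁺ + 2e⁻ → Co → n(Co) = 0.1530/2 = 0.07650 mol → 4.51 g
Anode: 2H₂O → O₂ + 4H⁺ + 4e⁻ → n(O₂) = 0.1530/4 = 0.03825 mol → 0.857 L

4.51 g Co; 0.857 L O₂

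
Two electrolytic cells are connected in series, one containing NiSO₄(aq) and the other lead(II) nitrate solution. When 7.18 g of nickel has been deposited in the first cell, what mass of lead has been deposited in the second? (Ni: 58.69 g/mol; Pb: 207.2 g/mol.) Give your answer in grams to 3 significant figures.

n(Ni) = 7.18 / 58.69 = 0.1223 mol
Ni²⁺ + 2e⁻ → Ni, so n(e⁻) = 2 × 0.1223 = 0.2446 mol
Since the cells are in series, n(e⁻) in the Pb cell is also 0.2446 mol.
Pb²⁺ + 2e⁻ → Pb, so n(Pb) = 0.2446 / 2 = 0.1223 mol
m(Pb) = 0.1223 × 207.2 = 25.3 g

25.3 g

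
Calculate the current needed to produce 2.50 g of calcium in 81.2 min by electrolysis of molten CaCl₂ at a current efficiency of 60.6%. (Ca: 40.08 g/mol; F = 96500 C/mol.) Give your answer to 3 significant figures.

4.08 A

n(Ca) = 2.50 / 40.08 = 0.06238 mol
Ca²⁺ + 2e⁻ → Ca, so n(e⁻) = 2 × 0.06238 = 0.1248 mol
Q = 0.1248 × 96500 / 0.606 = 19870 C
I = Q / t = 19870 / 4872 s = 4.08 A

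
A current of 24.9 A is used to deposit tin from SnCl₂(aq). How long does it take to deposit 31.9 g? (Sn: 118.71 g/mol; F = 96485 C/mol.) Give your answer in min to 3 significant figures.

n(Sn) = 31.9 / 118.71 = 0.2687 mol
Sn²⁺ + 2e⁻ → Sn, so n(e⁻) = 2 × 0.2687 = 0.5374 mol
Q = 0.5374 × 96485 = 51850 C
t = Q / I = 51850 / 24.9 = 2082 s = 34.7 min

34.7 min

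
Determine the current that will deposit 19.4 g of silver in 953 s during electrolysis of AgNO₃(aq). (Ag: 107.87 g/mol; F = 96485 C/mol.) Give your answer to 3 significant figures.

n(Ag) = 19.4 / 107.87 = 0.1798 mol
Ag⁺ + e⁻ → Ag, so n(e⁻) = 0.1798 mol
Q = 0.1798 × 96485 = 17350 C
I = Q / t = 17350 / 953 s = 18.2 A

18.2 A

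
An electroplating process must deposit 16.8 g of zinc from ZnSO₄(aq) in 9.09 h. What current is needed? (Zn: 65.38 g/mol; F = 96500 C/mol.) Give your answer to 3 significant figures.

n(Zn) = 16.8 / 65.38 = 0.2570 mol
Zn²⁺ + 2e⁻ → Zn, so n(e⁻) = 2 × 0.2570 = 0.5140 mol
Q = 0.5140 × 96500 = 49600 C
I = Q / t = 49600 / 32724 s = 1.52 A

1.52 A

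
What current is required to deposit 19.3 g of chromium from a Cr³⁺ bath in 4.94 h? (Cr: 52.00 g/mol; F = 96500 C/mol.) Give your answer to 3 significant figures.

n(Cr) = 19.3 / 52.00 = 0.3712 mol
Cr³⁺ + 3e⁻ → Cr, so n(e⁻) = 3 × 0.3712 = 1.114 mol
Q = 1.114 × 96500 = 1.075×10^5 C
I = Q / t = 1.075×10^5 / 17784 s = 6.04 A

6.04 A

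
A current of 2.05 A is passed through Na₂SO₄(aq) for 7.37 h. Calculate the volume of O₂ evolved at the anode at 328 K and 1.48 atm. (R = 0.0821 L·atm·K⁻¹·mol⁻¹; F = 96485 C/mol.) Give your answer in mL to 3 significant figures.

Charge passed = 2.05 × 26532 = 54390 C
Moles of electrons = 54390 / 96485 = 0.5637 mol
2H₂O → O₂ + 4H⁺ + 4e⁻, so n(O₂) = 0.5637 / 4 = 0.1409 mol
V = nRT/P = 0.1409 × 0.0821 × 328 / 1.48 = 2.564 L
= 2560 mL

2560 mL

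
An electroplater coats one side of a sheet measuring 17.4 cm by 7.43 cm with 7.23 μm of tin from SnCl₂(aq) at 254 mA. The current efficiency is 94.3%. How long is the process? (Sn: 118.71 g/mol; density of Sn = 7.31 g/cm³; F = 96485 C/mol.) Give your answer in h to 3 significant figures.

Plated area = 17.4 × 7.43 = 129.3 cm²
Volume = 129.3 × 7.23×10⁻⁴ cm = 0.09348 cm³
m(Sn) = 0.09348 × 7.31 = 0.6833 g
n(Sn) = 0.6833 / 118.71 = 0.005756 mol; n(e⁻) = 2 × 0.005756 = 0.01151 mol
Q = 0.01151 × 96485 / 0.943 = 1178 C
t = 1178 / 0.254 = 4638 s = 1.29 h

1.29 h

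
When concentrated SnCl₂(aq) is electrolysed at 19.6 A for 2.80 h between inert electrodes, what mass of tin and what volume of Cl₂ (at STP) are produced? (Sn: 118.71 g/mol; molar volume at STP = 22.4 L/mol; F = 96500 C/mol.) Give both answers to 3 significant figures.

Q = 19.6 × 10080 = 1.976×10^5 C; n(e⁻) = 1.976×10^5 / 96500 = 2.048 mol
Cathode: Sn²⁺ + 2e⁻ → Sn → n(Sn) = 2.048/2 = 1.024 mol → 122 g
Anode: 2Cl⁻ → Cl₂ + 2e⁻ → n(Cl₂) = 2.048/2 = 1.024 mol → 22.9 L

122 g Sn; 22.9 L Cl₂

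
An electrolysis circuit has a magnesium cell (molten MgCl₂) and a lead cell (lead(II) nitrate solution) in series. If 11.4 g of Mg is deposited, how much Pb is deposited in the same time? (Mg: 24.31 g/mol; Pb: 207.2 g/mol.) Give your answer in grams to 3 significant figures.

n(Mg) = 11.4 / 24.31 = 0.4689 mol
Mg²⁺ + 2e⁻ → Mg, so n(e⁻) = 2 × 0.4689 = 0.9378 mol
The cells are in series, so the same charge (and hence the same n(e⁻) = 0.9378 mol) passes through both.
Pb²⁺ + 2e⁻ → Pb, so n(Pb) = 0.9378 / 2 = 0.4689 mol
m(Pb) = 0.4689 × 207.2 = 97.2 g

97.2 g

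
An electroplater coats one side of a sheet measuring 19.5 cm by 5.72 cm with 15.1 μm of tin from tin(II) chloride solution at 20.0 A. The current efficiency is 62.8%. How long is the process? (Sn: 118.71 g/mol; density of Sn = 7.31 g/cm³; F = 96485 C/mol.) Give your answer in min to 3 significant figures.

2.66 min

Plated area = 19.5 × 5.72 = 111.5 cm²
Volume = 111.5 × 15.1×10⁻⁴ cm = 0.1684 cm³
m(Sn) = 0.1684 × 7.31 = 1.231 g
n(Sn) = 1.231 / 118.71 = 0.01037 mol; n(e⁻) = 2 × 0.01037 = 0.02074 mol
Q = 0.02074 × 96485 / 0.628 = 3186 C
t = 3186 / 20.0 = 159.3 s = 2.66 min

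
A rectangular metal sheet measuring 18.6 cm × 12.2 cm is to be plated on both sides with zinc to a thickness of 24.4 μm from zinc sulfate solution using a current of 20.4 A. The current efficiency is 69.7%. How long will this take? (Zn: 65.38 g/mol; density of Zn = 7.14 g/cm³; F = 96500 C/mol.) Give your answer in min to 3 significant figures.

Plated area = 2 × 18.6 × 12.2 = 453.8 cm²
Volume = 453.8 × 24.4×10⁻⁴ cm = 1.107 cm³
m(Zn) = 1.107 × 7.14 = 7.904 g
n(Zn) = 7.904 / 65.38 = 0.1209 mol; n(e⁻) = 2 × 0.1209 = 0.2418 mol
Q = 0.2418 × 96500 / 0.697 = 33480 C
t = 33480 / 20.4 = 1641 s = 27.4 min

27.4 min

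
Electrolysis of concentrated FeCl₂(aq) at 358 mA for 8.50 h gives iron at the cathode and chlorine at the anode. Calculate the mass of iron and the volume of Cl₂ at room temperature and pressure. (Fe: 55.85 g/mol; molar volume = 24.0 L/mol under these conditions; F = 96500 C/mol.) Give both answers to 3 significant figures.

Q = 0.358 × 30600 = 10950 C; n(e⁻) = 10950 / 96500 = 0.1135 mol
Cathode: Fe²⁺ + 2e⁻ → Fe → n(Fe) = 0.1135/2 = 0.05675 mol → 3.17 g
Anode: 2Cl⁻ → Cl₂ + 2e⁻ → n(Cl₂) = 0.1135/2 = 0.05675 mol → 1.36 L

3.17 g Fe; 1.36 L Cl₂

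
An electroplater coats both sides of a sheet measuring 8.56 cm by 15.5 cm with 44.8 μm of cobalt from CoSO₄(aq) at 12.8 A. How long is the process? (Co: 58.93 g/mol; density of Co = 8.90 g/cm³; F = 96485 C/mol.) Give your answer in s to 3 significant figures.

2710 s

Plated area = 2 × 8.56 × 15.5 = 265.4 cm²
Volume = 265.4 × 44.8×10⁻⁴ cm = 1.189 cm³
m(Co) = 1.189 × 8.90 = 10.58 g
n(Co) = 10.58 / 58.93 = 0.1795 mol; n(e⁻) = 2 × 0.1795 = 0.3590 mol
Q = 0.3590 × 96485 = 34640 C
t = 34640 / 12.8 = 2706 s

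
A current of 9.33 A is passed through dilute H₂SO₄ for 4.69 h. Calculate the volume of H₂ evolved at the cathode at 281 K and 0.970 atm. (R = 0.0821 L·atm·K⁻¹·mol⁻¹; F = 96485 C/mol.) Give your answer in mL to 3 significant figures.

Q = It = 9.33 × 16884 = 1.575×10^5 C
n(e⁻) = 1.575×10^5 / 96485 = 1.632 mol
2H⁺ + 2e⁻ → H₂, so n(H₂) = 1.632 / 2 = 0.8160 mol
V = nRT/P = 0.8160 × 0.0821 × 281 / 0.970 = 19.41 L
= 19400 mL

19400 mL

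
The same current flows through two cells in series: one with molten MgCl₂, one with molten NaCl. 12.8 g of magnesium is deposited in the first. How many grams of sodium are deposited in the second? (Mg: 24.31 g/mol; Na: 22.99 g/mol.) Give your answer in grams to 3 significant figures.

n(Mg) = 12.8 / 24.31 = 0.5265 mol
Mg²⁺ + 2e⁻ → Mg, so n(e⁻) = 2 × 0.5265 = 1.053 mol
In series, the same 1.053 mol of electrons flows through the second cell.
Na⁺ + e⁻ → Na, so n(Na) = 1.053 mol
m(Na) = 1.053 × 22.99 = 24.2 g

24.2 g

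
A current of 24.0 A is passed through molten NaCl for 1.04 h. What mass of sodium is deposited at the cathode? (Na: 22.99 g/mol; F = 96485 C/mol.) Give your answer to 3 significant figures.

21.4 g

Q = 24.0 A × 3744 s = 89860 C
n(e⁻) = 89860 / 96485 = 0.9313 mol
Na⁺ + e⁻ → Na, so n(Na) = 0.9313 mol
m = 0.9313 × 22.99 = 21.4 g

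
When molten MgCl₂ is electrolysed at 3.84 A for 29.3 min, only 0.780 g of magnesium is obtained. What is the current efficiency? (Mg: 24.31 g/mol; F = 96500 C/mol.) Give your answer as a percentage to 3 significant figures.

91.7%

Q = 3.84 × 1758 = 6751 C
n(e⁻) = 6751 / 96500 = 0.06996 mol
Mg²⁺ + 2e⁻ → Mg, so theoretical n(Mg) = 0.03498 mol → 0.8504 g
Efficiency = 0.780 / 0.8504 = 0.9172 = 91.7%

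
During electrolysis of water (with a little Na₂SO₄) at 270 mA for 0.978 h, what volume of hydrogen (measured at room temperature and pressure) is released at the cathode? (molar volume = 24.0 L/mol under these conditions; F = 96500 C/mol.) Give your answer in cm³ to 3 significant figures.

Q = It = 0.270 × 3520.8 = 950.6 C
n(e⁻) = Q/F = 950.6/96500 = 0.009851 mol
2H⁺ + 2e⁻ → H₂, so n(H₂) = 0.009851 / 2 = 0.004926 mol
V = 0.004926 × 24.0 = 0.1182 L
= 118 cm³

118 cm³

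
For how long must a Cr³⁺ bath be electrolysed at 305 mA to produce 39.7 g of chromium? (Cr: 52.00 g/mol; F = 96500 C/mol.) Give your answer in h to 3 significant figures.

n(Cr) = 39.7 / 52.00 = 0.7635 mol
Cr³⁺ + 3e⁻ → Cr, so n(e⁻) = 3 × 0.7635 = 2.291 mol
Q = 2.291 × 96500 = 2.211×10^5 C
t = Q / I = 2.211×10^5 / 0.305 = 7.249×10^5 s = 201 h

201 h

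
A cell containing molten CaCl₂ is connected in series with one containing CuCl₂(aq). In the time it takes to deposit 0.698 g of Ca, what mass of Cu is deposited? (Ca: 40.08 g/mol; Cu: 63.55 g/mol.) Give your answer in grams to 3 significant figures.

n(Ca) = 0.698 / 40.08 = 0.01742 mol
Ca²⁺ + 2e⁻ → Ca, so n(e⁻) = 2 × 0.01742 = 0.03484 mol
Same current for the same time ⇒ same n(e⁻) = 0.03484 mol in both cells.
Cu²⁺ + 2e⁻ → Cu, so n(Cu) = 0.03484 / 2 = 0.01742 mol
m(Cu) = 0.01742 × 63.55 = 1.11 g

1.11 g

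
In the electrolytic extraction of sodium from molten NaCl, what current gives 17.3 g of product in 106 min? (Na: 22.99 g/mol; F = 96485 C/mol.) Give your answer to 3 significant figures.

11.4 A

n(Na) = 17.3 / 22.99 = 0.7525 mol
Na⁺ + e⁻ → Na, so n(e⁻) = 0.7525 mol
Q = 0.7525 × 96485 = 72600 C
I = Q / t = 72600 / 6360 s = 11.4 A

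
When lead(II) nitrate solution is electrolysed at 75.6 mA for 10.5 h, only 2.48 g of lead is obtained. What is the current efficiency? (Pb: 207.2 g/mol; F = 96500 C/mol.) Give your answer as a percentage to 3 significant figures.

80.8%

Q = 0.0756 × 37800 = 2858 C
n(e⁻) = 2858 / 96500 = 0.02962 mol
Pb²⁺ + 2e⁻ → Pb, so theoretical n(Pb) = 0.01481 mol → 3.069 g
Efficiency = 2.48 / 3.069 = 0.8081 = 80.8%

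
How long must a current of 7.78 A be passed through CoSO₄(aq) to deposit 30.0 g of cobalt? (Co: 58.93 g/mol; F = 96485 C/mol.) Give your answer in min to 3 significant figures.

210 min

n(Co) = 30.0 / 58.93 = 0.5091 mol
Co²⁺ + 2e⁻ → Co, so n(e⁻) = 2 × 0.5091 = 1.018 mol
Q = 1.018 × 96485 = 98220 C
t = Q / I = 98220 / 7.78 = 12620 s = 210 min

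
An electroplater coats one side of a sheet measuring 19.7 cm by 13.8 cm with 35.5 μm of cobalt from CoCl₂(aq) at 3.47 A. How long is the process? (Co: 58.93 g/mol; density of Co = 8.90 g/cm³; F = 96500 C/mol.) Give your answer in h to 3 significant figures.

Plated area = 19.7 × 13.8 = 271.9 cm²
Volume = 271.9 × 35.5×10⁻⁴ cm = 0.9652 cm³
m(Co) = 0.9652 × 8.90 = 8.590 g
n(Co) = 8.590 / 58.93 = 0.1458 mol; n(e⁻) = 2 × 0.1458 = 0.2916 mol
Q = 0.2916 × 96500 = 28140 C
t = 28140 / 3.47 = 8110 s = 2.25 h

2.25 h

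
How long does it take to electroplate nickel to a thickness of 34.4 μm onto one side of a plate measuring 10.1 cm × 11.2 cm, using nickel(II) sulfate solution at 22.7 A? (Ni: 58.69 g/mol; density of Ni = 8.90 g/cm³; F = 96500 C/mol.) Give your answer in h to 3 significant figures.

0.139 h

Plated area = 10.1 × 11.2 = 113.1 cm²
Volume = 113.1 × 34.4×10⁻⁴ cm = 0.3891 cm³
m(Ni) = 0.3891 × 8.90 = 3.463 g
n(Ni) = 3.463 / 58.69 = 0.05900 mol; n(e⁻) = 2 × 0.05900 = 0.1180 mol
Q = 0.1180 × 96500 = 11390 C
t = 11390 / 22.7 = 501.8 s = 0.139 h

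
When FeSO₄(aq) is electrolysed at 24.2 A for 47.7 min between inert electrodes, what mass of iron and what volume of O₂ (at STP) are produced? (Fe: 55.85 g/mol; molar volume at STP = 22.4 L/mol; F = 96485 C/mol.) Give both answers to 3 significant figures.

Q = 24.2 × 2862 = 69260 C; n(e⁻) = 69260 / 96485 = 0.7178 mol
Cathode: Fe²⁺ + 2e⁻ → Fe → n(Fe) = 0.7178/2 = 0.3589 mol → 20.0 g
Anode: 2H₂O → O₂ + 4H⁺ + 4e⁻ → n(O₂) = 0.7178/4 = 0.1795 mol → 4.02 L

20.0 g Fe; 4.02 L O₂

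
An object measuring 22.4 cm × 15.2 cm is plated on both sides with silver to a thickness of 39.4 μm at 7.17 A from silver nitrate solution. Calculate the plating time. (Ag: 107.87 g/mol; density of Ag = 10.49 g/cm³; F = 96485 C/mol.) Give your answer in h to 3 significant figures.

Plated area = 2 × 22.4 × 15.2 = 681.0 cm²
Volume = 681.0 × 39.4×10⁻⁴ cm = 2.683 cm³
m(Ag) = 2.683 × 10.49 = 28.14 g
n(Ag) = 28.14 / 107.87 = 0.2609 mol; n(e⁻) = 0.2609 mol
Q = 0.2609 × 96485 = 25170 C
t = 25170 / 7.17 = 3510 s = 0.975 h

0.975 h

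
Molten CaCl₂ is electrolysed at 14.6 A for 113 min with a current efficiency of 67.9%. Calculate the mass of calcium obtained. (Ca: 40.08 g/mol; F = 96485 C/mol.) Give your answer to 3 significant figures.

Q = 14.6 × 6780 = 98990 C
n(e⁻) = 98990 / 96485 = 1.026 mol
Ca²⁺ + 2e⁻ → Ca, so theoretical m(Ca) = 0.5130 × 40.08 = 20.56 g
Actual mass = 67.9% × 20.56 = 14.0 g

14.0 g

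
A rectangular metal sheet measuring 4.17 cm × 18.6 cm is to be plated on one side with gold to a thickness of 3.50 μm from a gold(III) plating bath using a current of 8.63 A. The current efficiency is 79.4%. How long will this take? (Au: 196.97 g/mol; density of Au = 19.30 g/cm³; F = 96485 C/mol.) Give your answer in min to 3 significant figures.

1.87 min

Plated area = 4.17 × 18.6 = 77.56 cm²
Volume = 77.56 × 3.50×10⁻⁴ cm = 0.02715 cm³
m(Au) = 0.02715 × 19.30 = 0.5240 g
n(Au) = 0.5240 / 196.97 = 0.002660 mol; n(e⁻) = 3 × 0.002660 = 0.007980 mol
Q = 0.007980 × 96485 / 0.794 = 969.7 C
t = 969.7 / 8.63 = 112.4 s = 1.87 min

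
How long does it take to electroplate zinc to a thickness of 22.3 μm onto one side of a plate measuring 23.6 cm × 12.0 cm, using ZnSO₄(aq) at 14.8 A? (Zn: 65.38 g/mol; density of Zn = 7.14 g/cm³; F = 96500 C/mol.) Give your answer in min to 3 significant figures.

15.0 min

Plated area = 23.6 × 12.0 = 283.2 cm²
Volume = 283.2 × 22.3×10⁻⁴ cm = 0.6315 cm³
m(Zn) = 0.6315 × 7.14 = 4.509 g
n(Zn) = 4.509 / 65.38 = 0.06897 mol; n(e⁻) = 2 × 0.06897 = 0.1379 mol
Q = 0.1379 × 96500 = 13310 C
t = 13310 / 14.8 = 899.3 s = 15.0 min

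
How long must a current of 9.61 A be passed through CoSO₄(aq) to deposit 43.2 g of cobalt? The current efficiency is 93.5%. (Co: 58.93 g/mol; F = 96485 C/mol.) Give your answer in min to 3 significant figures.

262 min

n(Co) = 43.2 / 58.93 = 0.7331 mol
Co²⁺ + 2e⁻ → Co, so n(e⁻) = 2 × 0.7331 = 1.466 mol
Q = 1.466 × 96485 / 0.935 = 1.513×10^5 C
t = Q / I = 1.513×10^5 / 9.61 = 15740 s = 262 min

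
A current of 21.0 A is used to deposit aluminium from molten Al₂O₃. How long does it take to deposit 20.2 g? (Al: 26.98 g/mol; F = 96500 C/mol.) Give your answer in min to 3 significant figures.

172 min

n(Al) = 20.2 / 26.98 = 0.7487 mol
Al³⁺ + 3e⁻ → Al, so n(e⁻) = 3 × 0.7487 = 2.246 mol
Q = 2.246 × 96500 = 2.167×10^5 C
t = Q / I = 2.167×10^5 / 21.0 = 10320 s = 172 min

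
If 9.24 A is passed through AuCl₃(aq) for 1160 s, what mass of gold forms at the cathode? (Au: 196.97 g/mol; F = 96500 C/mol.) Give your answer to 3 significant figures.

7.29 g

Charge passed = 9.24 × 1160 = 10720 C
Moles of electrons = 10720 / 96500 = 0.1111 mol
Au³⁺ + 3e⁻ → Au, so n(Au) = 0.1111 / 3 = 0.03703 mol
m = 0.03703 × 196.97 = 7.29 g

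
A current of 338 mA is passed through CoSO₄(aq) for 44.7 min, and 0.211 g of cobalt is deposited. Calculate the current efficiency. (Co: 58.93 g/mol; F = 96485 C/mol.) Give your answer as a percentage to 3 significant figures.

Q = 0.338 × 2682 = 906.5 C
n(e⁻) = 906.5 / 96485 = 0.009395 mol
Co²⁺ + 2e⁻ → Co, so theoretical n(Co) = 0.004698 mol → 0.2769 g
Efficiency = 0.211 / 0.2769 = 0.7620 = 76.2%

76.2%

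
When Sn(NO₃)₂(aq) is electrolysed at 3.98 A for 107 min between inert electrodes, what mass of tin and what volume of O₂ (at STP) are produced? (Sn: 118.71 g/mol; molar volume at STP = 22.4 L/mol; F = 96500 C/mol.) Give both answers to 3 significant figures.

Q = 3.98 × 6420 = 25550 C; n(e⁻) = 25550 / 96500 = 0.2648 mol
Cathode: Sn²⁺ + 2e⁻ → Sn → n(Sn) = 0.2648/2 = 0.1324 mol → 15.7 g
Anode: 2H₂O → O₂ + 4H⁺ + 4e⁻ → n(O₂) = 0.2648/4 = 0.06620 mol → 1.48 L

15.7 g Sn; 1.48 L O₂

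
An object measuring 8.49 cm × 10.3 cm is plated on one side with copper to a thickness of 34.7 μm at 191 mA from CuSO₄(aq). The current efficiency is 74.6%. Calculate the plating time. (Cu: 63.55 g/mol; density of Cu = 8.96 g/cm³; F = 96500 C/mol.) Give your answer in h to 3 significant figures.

16.1 h

Plated area = 8.49 × 10.3 = 87.45 cm²
Volume = 87.45 × 34.7×10⁻⁴ cm = 0.3035 cm³
m(Cu) = 0.3035 × 8.96 = 2.719 g
n(Cu) = 2.719 / 63.55 = 0.04279 mol; n(e⁻) = 2 × 0.04279 = 0.08558 mol
Q = 0.08558 × 96500 / 0.746 = 11070 C
t = 11070 / 0.191 = 57960 s = 16.1 h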